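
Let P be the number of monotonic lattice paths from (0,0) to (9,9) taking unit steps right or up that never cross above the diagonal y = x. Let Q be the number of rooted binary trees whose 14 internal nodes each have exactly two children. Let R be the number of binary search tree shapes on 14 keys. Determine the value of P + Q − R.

Sub-diagonal monotone paths from (0,0) to (9,9) biject with Dyck paths of semilength 9, giving C_9. So P = C_9 = 4862.
The number of full binary trees on 14 internal nodes is the Catalan number C_14. So Q = C_14 = 2674440.
Rooted binary trees with 14 nodes (each child slot possibly empty) number C_14. So R = C_14 = 2674440.
P + Q − R = 4862 + 2674440 − 2674440 = 4862.

4862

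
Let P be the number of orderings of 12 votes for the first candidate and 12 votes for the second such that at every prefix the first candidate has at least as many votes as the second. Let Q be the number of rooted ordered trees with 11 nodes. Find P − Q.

191216

Reading a vote for the leader as '(' and for the other as ')' turns such a sequence into a balanced string of 12 pairs, so the count is C_12. So P = C_12 = 208012.
A rooted plane tree on 11 nodes has 10 edges, and such trees are counted by C_10. So Q = C_10 = 16796.
P − Q = 208012 − 16796 = 191216.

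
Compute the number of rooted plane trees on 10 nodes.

Rooted ordered (plane) trees on m nodes have m−1 edges and are counted by C_{m−1}; m = 10 gives C_9.
C_9 = C(18,9)/10 = 48620/10 = 4862.

4862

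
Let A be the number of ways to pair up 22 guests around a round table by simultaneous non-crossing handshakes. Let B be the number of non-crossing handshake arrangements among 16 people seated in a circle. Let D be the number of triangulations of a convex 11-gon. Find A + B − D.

Non-crossing handshake pairings of 2n people are counted by C_n; 22 people gives n = 11. So A = C_11 = 58786.
Non-crossing handshake pairings of 2n people are counted by C_n; 16 people gives n = 8. So B = C_8 = 1430.
A convex 11-gon is triangulated into 9 triangles, and the number of such triangulations is the Catalan number C_{11−2} = C_9. So D = C_9 = 4862.
A + B − D = 58786 + 1430 − 4862 = 55354.

55354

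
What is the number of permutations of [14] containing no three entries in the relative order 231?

Permutations of [n] avoiding any single length-3 pattern are counted by C_n; here n = 14.
C_14 = 2674440.

2674440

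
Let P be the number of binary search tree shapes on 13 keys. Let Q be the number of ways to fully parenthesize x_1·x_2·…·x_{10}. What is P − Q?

Rooted binary trees with 13 nodes (each child slot possibly empty) number C_13. So P = C_13 = 742900.
Bracketing 10 factors into binary products is counted by C_{10−1} = C_9. So Q = C_9 = 4862.
P − Q = 742900 − 4862 = 738038.

738038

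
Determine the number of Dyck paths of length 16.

A Dyck path with 8 up-steps and 8 down-steps has semilength 8, so there are C_8 of them.
C_8 = C(16,8)/9 = 12870/9 = 1430.

1430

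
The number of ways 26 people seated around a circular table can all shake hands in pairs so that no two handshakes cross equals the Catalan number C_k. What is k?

With 26 = 2·13 people, non-crossing handshake pairings are non-crossing perfect matchings on a circle, counted by C_13.

13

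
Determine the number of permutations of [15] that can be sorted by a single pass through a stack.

Stack-sortable permutations are exactly the 231-avoiding ones, counted by C_n; here n = 15.
C_15 = 9694845.

9694845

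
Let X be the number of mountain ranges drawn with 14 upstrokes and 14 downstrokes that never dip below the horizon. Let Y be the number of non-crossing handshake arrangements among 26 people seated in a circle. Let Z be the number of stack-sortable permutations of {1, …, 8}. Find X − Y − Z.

Dyck paths of semilength n (length 2n) are counted by C_n; here n = 14. So X = C_14 = 2674440.
Non-crossing handshake pairings of 2n people are counted by C_n; 26 people gives n = 13. So Y = C_13 = 742900.
By Knuth's characterisation, the stack-sortable permutations of length 8 are the 231-avoiders, numbering C_8. So Z = C_8 = 1430.
X − Y − Z = 2674440 − 742900 − 1430 = 1930110.

1930110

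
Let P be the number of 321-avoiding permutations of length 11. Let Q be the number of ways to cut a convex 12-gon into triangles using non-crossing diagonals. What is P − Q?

For any fixed pattern of length 3, the pattern-avoiding permutations of [11] number C_11. So P = C_11 = 58786.
A convex 12-gon is triangulated into 10 triangles, and the number of such triangulations is the Catalan number C_{12−2} = C_10. So Q = C_10 = 16796.
P − Q = 58786 − 16796 = 41990.

41990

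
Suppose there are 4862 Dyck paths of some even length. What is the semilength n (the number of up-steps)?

Dyck paths of semilength n are counted by C_n. Since C_9 = 4862, the index is 9.

9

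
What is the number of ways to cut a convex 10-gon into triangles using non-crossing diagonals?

A convex 10-gon is triangulated into 8 triangles, and the number of such triangulations is the Catalan number C_{10−2} = C_8.
C_8 = C(16,8)/9 = 12870/9 = 1430.

1430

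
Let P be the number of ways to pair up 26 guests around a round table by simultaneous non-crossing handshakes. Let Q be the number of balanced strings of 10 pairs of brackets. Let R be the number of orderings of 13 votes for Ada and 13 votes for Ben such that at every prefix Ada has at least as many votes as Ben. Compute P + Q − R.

16796

Non-crossing handshake pairings of 2n people are counted by C_n; 26 people gives n = 13. So P = C_13 = 742900.
Balanced strings of n pairs of brackets are counted by C_n; here n = 10. So Q = C_10 = 16796.
Ballot sequences with n votes each where one side never trails are Dyck words, counted by C_n; here n = 13. So R = C_13 = 742900.
P + Q − R = 742900 + 16796 − 742900 = 16796.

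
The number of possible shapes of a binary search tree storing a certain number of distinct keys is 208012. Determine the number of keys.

Binary search tree shapes on n keys are counted by C_n. Since C_12 = 208012, the index is 12.

12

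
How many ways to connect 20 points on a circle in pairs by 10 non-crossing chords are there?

16796

Pairing 20 circle points by 10 non-crossing chords gives C_10 matchings.
C_10 = C_9 · 2(2·9+1)/(9+2) = 4862 · 38/11 = 16796.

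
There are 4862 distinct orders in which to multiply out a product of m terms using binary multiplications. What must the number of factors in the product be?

10

Parenthesizations of m factors are counted by C_{m−1}. The Catalan number equal to 4862 is C_9.
So the index is 9, and the number of factors is 9 + 1 = 10.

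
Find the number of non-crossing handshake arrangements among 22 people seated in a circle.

Non-crossing handshake pairings of 2n people are counted by C_n; 22 people gives n = 11.
C_11 = 58786.

58786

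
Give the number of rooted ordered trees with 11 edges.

58786

Rooted ordered trees with n edges are counted by C_n; here n = 11.
C_11 = C(22,11)/12 = 705432/12 = 58786.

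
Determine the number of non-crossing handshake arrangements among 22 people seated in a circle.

With 22 = 2·11 people, non-crossing handshake pairings are non-crossing perfect matchings on a circle, counted by C_11.
C_11 = C(22,11)/12 = 705432/12 = 58786.

58786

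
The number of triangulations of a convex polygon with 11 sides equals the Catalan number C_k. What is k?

A convex 11-gon is triangulated into 9 triangles, and the number of such triangulations is the Catalan number C_{11−2} = C_9.

9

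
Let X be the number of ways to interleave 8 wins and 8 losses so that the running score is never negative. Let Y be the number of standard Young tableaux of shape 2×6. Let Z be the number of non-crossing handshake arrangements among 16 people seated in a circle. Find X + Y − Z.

Reading a vote for the leader as '(' and for the other as ')' turns such a sequence into a balanced string of 8 pairs, so the count is C_8. So X = C_8 = 1430.
By the hook-length formula (or a Dyck-path bijection), SYT of shape 2×6 number C_6. So Y = C_6 = 132.
Non-crossing handshake pairings of 2n people are counted by C_n; 16 people gives n = 8. So Z = C_8 = 1430.
X + Y − Z = 1430 + 132 − 1430 = 132.

132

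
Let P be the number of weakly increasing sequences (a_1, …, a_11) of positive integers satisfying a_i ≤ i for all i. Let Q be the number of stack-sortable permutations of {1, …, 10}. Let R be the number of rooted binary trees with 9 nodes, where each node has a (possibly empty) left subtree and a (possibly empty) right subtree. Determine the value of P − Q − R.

37128

Such sub-staircase sequences of length n are counted by C_n; here n = 11. So P = C_11 = 58786.
Stack-sortable permutations are exactly the 231-avoiding ones, counted by C_n; here n = 10. So Q = C_10 = 16796.
Rooted binary trees with 9 nodes (each child slot possibly empty) number C_9. So R = C_9 = 4862.
P − Q − R = 58786 − 16796 − 4862 = 37128.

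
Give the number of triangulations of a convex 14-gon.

Triangulations of a convex m-gon are counted by C_{m−2}; with m = 14 this is C_12.
C_12 = 208012.

208012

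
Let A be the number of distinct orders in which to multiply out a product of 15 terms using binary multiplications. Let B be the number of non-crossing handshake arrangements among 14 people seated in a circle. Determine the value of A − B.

2674011

Parenthesizations of m factors correspond to full binary trees with m leaves, counted by C_{m−1}; m = 15 gives C_14. So A = C_14 = 2674440.
Non-crossing handshake pairings of 2n people are counted by C_n; 14 people gives n = 7. So B = C_7 = 429.
A − B = 2674440 − 429 = 2674011.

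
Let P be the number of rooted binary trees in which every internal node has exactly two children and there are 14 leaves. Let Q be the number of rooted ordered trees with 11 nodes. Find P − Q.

Full binary trees with 14 leaves have 14−1 = 13 internal nodes, so there are C_13 of them. So P = C_13 = 742900.
Rooted ordered (plane) trees on m nodes have m−1 edges and are counted by C_{m−1}; m = 11 gives C_10. So Q = C_10 = 16796.
P − Q = 742900 − 16796 = 726104.

726104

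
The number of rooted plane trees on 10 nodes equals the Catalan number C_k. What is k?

A rooted plane tree on 10 nodes has 9 edges, and such trees are counted by C_9.

9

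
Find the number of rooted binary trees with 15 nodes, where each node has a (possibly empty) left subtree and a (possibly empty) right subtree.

9694845

There are C_n binary search tree shapes on n keys; with n = 15 that is C_15.
C_15 = 9694845.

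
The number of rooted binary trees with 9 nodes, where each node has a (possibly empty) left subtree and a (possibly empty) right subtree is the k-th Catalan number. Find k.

Binary trees (left/right distinguished) on n nodes are counted by C_n; here n = 9.

9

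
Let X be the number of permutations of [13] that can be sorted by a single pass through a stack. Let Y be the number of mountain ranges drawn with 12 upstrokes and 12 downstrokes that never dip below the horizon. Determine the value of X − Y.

534888

Stack-sortable permutations are exactly the 231-avoiding ones, counted by C_n; here n = 13. So X = C_13 = 742900.
Paths of 12 up- and 12 down-steps that never dip below the axis are Dyck paths; their count is C_12. So Y = C_12 = 208012.
X − Y = 742900 − 208012 = 534888.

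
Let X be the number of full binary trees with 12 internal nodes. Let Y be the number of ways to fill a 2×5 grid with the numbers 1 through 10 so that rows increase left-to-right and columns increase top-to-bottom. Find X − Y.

207970

Full binary trees with n internal nodes are counted by C_n; here n = 12. So X = C_12 = 208012.
By the hook-length formula (or a Dyck-path bijection), SYT of shape 2×5 number C_5. So Y = C_5 = 42.
X − Y = 208012 − 42 = 207970.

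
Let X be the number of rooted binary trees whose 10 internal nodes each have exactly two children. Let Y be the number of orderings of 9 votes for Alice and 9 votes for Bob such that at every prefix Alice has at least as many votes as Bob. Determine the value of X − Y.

Full binary trees with n internal nodes are counted by C_n; here n = 10. So X = C_10 = 16796.
Reading a vote for the leader as '(' and for the other as ')' turns such a sequence into a balanced string of 9 pairs, so the count is C_9. So Y = C_9 = 4862.
X − Y = 16796 − 4862 = 11934.

11934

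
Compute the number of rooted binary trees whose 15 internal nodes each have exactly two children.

Full binary trees with n internal nodes are counted by C_n; here n = 15.
C_15 = C_14 · 2(2·14+1)/(14+2) = 2674440 · 58/16 = 9694845.

9694845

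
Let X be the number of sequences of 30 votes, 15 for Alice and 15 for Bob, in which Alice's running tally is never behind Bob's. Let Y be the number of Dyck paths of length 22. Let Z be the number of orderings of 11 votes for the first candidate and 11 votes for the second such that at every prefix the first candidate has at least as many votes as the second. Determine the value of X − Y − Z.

Ballot sequences with n votes each where one side never trails are Dyck words, counted by C_n; here n = 15. So X = C_15 = 9694845.
Paths of 11 up- and 11 down-steps that never dip below the axis are Dyck paths; their count is C_11. So Y = C_11 = 58786.
Ballot sequences with n votes each where one side never trails are Dyck words, counted by C_n; here n = 11. So Z = C_11 = 58786.
X − Y − Z = 9694845 − 58786 − 58786 = 9577273.

9577273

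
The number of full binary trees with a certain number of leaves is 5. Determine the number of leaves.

Full binary trees with L leaves are counted by C_{L−1}, and C_3 = 5.
So the index is 3, and the number of leaves is 3 + 1 = 4.

4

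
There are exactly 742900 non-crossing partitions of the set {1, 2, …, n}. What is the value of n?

13

Non-crossing partitions of [n] are counted by C_n. Since C_13 = 742900, the index is 13.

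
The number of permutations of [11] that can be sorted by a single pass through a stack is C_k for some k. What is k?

11

Stack-sortable permutations are exactly the 231-avoiding ones, counted by C_n; here n = 11.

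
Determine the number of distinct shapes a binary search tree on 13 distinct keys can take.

Binary trees (left/right distinguished) on n nodes are counted by C_n; here n = 13.
C_13 = C(26,13)/14 = 10400600/14 = 742900.

742900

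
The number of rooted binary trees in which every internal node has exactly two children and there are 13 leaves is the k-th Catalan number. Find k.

Full binary trees with 13 leaves have 13−1 = 12 internal nodes, so there are C_12 of them.

12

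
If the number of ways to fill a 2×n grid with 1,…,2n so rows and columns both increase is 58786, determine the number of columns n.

11

Standard Young tableaux of shape 2×n are counted by C_n, and C_11 = 58786.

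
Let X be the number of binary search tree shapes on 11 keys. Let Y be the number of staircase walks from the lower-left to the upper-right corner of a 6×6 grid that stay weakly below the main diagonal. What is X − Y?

58654

There are C_n binary search tree shapes on n keys; with n = 11 that is C_11. So X = C_11 = 58786.
Monotone paths in an n×n grid that stay weakly below the diagonal are counted by C_n; here n = 6. So Y = C_6 = 132.
X − Y = 58786 − 132 = 58654.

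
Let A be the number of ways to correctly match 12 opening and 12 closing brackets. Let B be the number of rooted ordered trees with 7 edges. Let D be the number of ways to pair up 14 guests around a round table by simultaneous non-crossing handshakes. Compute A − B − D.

207154

With 12 pairs the number of balanced bracket strings is the Catalan number C_12. So A = C_12 = 208012.
A rooted plane tree with 7 edges has 8 nodes, and the count is C_7. So B = C_7 = 429.
With 14 = 2·7 people, non-crossing handshake pairings are non-crossing perfect matchings on a circle, counted by C_7. So D = C_7 = 429.
A − B − D = 208012 − 429 − 429 = 207154.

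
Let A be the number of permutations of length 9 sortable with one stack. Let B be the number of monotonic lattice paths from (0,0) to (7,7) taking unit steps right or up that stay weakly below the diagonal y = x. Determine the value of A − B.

4433

By Knuth's characterisation, the stack-sortable permutations of length 9 are the 231-avoiders, numbering C_9. So A = C_9 = 4862.
Monotone paths in an n×n grid that stay weakly below the diagonal are counted by C_n; here n = 7. So B = C_7 = 429.
A − B = 4862 − 429 = 4433.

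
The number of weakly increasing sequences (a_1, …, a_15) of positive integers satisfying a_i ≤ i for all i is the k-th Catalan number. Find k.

15

Such sub-staircase sequences of length n are counted by C_n; here n = 15.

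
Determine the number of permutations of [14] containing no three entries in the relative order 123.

Permutations of [n] avoiding any single length-3 pattern are counted by C_n; here n = 14.
C_14 = C_13 · 2(2·13+1)/(13+2) = 742900 · 54/15 = 2674440.

2674440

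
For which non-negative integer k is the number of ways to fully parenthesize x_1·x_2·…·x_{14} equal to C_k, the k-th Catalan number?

13

Ways to associate a product of 14 factors correspond to binary trees on 14 leaves, so the count is C_13.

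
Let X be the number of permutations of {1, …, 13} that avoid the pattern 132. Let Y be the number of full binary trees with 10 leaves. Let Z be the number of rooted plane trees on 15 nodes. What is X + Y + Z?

3422202

Permutations of [n] avoiding any single length-3 pattern are counted by C_n; here n = 13. So X = C_13 = 742900.
A full binary tree with L leaves has L−1 internal nodes and is counted by C_{L−1}; L = 10 gives C_9. So Y = C_9 = 4862.
Rooted ordered (plane) trees on m nodes have m−1 edges and are counted by C_{m−1}; m = 15 gives C_14. So Z = C_14 = 2674440.
X + Y + Z = 742900 + 4862 + 2674440 = 3422202.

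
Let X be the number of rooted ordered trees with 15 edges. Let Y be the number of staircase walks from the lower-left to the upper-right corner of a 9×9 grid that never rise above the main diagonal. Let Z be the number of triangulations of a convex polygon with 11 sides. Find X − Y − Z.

9685121

A rooted plane tree with 15 edges has 16 nodes, and the count is C_15. So X = C_15 = 9694845.
Monotone paths in an n×n grid that stay weakly below the diagonal are counted by C_n; here n = 9. So Y = C_9 = 4862.
A convex 11-gon is triangulated into 9 triangles, and the number of such triangulations is the Catalan number C_{11−2} = C_9. So Z = C_9 = 4862.
X − Y − Z = 9694845 − 4862 − 4862 = 9685121.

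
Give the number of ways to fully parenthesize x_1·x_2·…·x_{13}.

Bracketing 13 factors into binary products is counted by C_{13−1} = C_12.
C_12 = C(24,12)/13 = 2704156/13 = 208012.

208012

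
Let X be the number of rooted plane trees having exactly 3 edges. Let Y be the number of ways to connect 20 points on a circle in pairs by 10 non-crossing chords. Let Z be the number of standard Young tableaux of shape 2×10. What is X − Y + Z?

A rooted plane tree with 3 edges has 4 nodes, and the count is C_3. So X = C_3 = 5.
Non-crossing perfect matchings of 2n points on a circle are counted by C_n; with 20 points, n = 10. So Y = C_10 = 16796.
Standard Young tableaux of shape 2×n are counted by C_n; here n = 10. So Z = C_10 = 16796.
X − Y + Z = 5 − 16796 + 16796 = 5.

5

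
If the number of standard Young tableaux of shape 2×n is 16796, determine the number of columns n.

Standard Young tableaux of shape 2×n are counted by C_n. Since C_10 = 16796, the index is 10.

10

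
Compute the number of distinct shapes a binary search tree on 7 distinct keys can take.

429

Rooted binary trees with 7 nodes (each child slot possibly empty) number C_7.
C_7 = 429.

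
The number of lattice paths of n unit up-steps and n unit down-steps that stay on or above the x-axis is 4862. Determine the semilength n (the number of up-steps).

Dyck paths of semilength n are counted by C_n; 4862 = C_9.

9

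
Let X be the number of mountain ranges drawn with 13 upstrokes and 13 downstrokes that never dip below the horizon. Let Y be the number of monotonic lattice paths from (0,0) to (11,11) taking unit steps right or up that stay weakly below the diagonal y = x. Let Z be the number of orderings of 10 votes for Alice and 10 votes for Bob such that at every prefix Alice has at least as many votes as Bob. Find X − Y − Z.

667318

Dyck paths of semilength n (length 2n) are counted by C_n; here n = 13. So X = C_13 = 742900.
Monotone paths in an n×n grid that stay weakly below the diagonal are counted by C_n; here n = 11. So Y = C_11 = 58786.
Reading a vote for the leader as '(' and for the other as ')' turns such a sequence into a balanced string of 10 pairs, so the count is C_10. So Z = C_10 = 16796.
X − Y − Z = 742900 − 58786 − 16796 = 667318.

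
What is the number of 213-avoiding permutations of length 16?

For any fixed pattern of length 3, the pattern-avoiding permutations of [16] number C_16.
C_16 = C_15 · 2(2·15+1)/(15+2) = 9694845 · 62/17 = 35357670.

35357670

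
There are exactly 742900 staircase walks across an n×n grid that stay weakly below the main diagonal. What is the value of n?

13

Such diagonal-avoiding paths in an n×n grid are counted by C_n. Since C_13 = 742900, the index is 13.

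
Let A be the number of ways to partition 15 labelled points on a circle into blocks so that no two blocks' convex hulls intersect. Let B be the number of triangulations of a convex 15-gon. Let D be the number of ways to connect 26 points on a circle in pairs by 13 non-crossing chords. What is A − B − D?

Non-crossing partitions of an n-element set are counted by C_n; here n = 15. So A = C_15 = 9694845.
A convex 15-gon is triangulated into 13 triangles, and the number of such triangulations is the Catalan number C_{15−2} = C_13. So B = C_13 = 742900.
Non-crossing perfect matchings of 2n points on a circle are counted by C_n; with 26 points, n = 13. So D = C_13 = 742900.
A − B − D = 9694845 − 742900 − 742900 = 8209045.

8209045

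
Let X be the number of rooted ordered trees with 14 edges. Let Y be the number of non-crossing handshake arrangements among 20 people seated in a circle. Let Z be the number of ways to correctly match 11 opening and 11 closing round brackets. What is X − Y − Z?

Rooted ordered trees with n edges are counted by C_n; here n = 14. So X = C_14 = 2674440.
With 20 = 2·10 people, non-crossing handshake pairings are non-crossing perfect matchings on a circle, counted by C_10. So Y = C_10 = 16796.
Balanced strings of n pairs of brackets are counted by C_n; here n = 11. So Z = C_11 = 58786.
X − Y − Z = 2674440 − 16796 − 58786 = 2598858.

2598858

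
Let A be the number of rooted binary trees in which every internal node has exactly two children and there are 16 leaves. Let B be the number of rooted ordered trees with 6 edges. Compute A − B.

9694713

A full binary tree with L leaves has L−1 internal nodes and is counted by C_{L−1}; L = 16 gives C_15. So A = C_15 = 9694845.
Rooted ordered trees with n edges are counted by C_n; here n = 6. So B = C_6 = 132.
A − B = 9694845 − 132 = 9694713.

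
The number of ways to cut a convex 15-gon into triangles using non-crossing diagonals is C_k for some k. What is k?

13

A convex 15-gon is triangulated into 13 triangles, and the number of such triangulations is the Catalan number C_{15−2} = C_13.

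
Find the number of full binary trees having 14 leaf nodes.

742900

Full binary trees with 14 leaves have 14−1 = 13 internal nodes, so there are C_13 of them.
C_13 = C(26,13)/14 = 10400600/14 = 742900.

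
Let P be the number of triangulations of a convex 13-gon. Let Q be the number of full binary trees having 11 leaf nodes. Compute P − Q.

A convex 13-gon is triangulated into 11 triangles, and the number of such triangulations is the Catalan number C_{13−2} = C_11. So P = C_11 = 58786.
A full binary tree with L leaves has L−1 internal nodes and is counted by C_{L−1}; L = 11 gives C_10. So Q = C_10 = 16796.
P − Q = 58786 − 16796 = 41990.

41990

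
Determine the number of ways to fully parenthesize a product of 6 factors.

Parenthesizations of m factors correspond to full binary trees with m leaves, counted by C_{m−1}; m = 6 gives C_5.
C_5 = 42.

42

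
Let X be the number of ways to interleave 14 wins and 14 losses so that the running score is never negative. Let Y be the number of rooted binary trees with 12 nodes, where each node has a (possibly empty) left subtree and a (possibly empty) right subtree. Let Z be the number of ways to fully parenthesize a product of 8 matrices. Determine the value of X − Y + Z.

Reading a vote for the leader as '(' and for the other as ')' turns such a sequence into a balanced string of 14 pairs, so the count is C_14. So X = C_14 = 2674440.
There are C_n binary search tree shapes on n keys; with n = 12 that is C_12. So Y = C_12 = 208012.
Parenthesizations of m factors correspond to full binary trees with m leaves, counted by C_{m−1}; m = 8 gives C_7. So Z = C_7 = 429.
X − Y + Z = 2674440 − 208012 + 429 = 2466857.

2466857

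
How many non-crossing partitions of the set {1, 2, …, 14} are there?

Non-crossing partitions of an n-element set are counted by C_n; here n = 14.
C_14 = 2674440.

2674440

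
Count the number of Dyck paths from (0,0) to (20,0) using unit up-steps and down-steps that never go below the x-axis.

Paths of 10 up- and 10 down-steps that never dip below the axis are Dyck paths; their count is C_10.
C_10 = C(20,10)/11 = 184756/11 = 16796.

16796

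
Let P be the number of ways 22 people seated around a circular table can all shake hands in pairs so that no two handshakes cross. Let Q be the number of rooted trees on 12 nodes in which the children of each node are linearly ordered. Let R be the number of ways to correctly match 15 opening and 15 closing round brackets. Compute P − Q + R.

With 22 = 2·11 people, non-crossing handshake pairings are non-crossing perfect matchings on a circle, counted by C_11. So P = C_11 = 58786.
A rooted plane tree on 12 nodes has 11 edges, and such trees are counted by C_11. So Q = C_11 = 58786.
A balanced arrangement of 15 bracket pairs is a Dyck word of semilength 15, so the count is C_15. So R = C_15 = 9694845.
P − Q + R = 58786 − 58786 + 9694845 = 9694845.

9694845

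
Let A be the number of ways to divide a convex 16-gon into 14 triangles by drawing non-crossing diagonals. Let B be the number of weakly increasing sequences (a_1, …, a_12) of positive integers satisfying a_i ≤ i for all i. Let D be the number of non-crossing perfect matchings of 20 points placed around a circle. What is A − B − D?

2449632

The number of triangulations of a 16-gon is the Catalan number C_14 (index = sides − 2). So A = C_14 = 2674440.
Such sub-staircase sequences of length n are counted by C_n; here n = 12. So B = C_12 = 208012.
Non-crossing perfect matchings of 2n points on a circle are counted by C_n; with 20 points, n = 10. So D = C_10 = 16796.
A − B − D = 2674440 − 208012 − 16796 = 2449632.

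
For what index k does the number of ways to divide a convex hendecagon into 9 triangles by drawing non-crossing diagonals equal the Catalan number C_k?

A convex 11-gon is triangulated into 9 triangles, and the number of such triangulations is the Catalan number C_{11−2} = C_9.

9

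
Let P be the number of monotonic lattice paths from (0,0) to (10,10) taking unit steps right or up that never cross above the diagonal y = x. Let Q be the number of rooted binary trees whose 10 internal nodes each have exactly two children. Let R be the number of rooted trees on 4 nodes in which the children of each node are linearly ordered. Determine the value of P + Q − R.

Monotone paths in an n×n grid that stay weakly below the diagonal are counted by C_n; here n = 10. So P = C_10 = 16796.
Full binary trees with n internal nodes are counted by C_n; here n = 10. So Q = C_10 = 16796.
A rooted plane tree on 4 nodes has 3 edges, and such trees are counted by C_3. So R = C_3 = 5.
P + Q − R = 16796 + 16796 − 5 = 33587.

33587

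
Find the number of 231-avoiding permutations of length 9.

For any fixed pattern of length 3, the pattern-avoiding permutations of [9] number C_9.
C_9 = C(18,9)/10 = 48620/10 = 4862.

4862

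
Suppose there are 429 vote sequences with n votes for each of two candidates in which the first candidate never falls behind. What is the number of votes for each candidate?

Such ballot sequences with n votes each are counted by C_n, and C_7 = 429.

7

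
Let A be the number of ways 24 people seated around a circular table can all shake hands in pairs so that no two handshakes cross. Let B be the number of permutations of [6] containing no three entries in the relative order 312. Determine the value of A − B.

207880

With 24 = 2·12 people, non-crossing handshake pairings are non-crossing perfect matchings on a circle, counted by C_12. So A = C_12 = 208012.
For any fixed pattern of length 3, the pattern-avoiding permutations of [6] number C_6. So B = C_6 = 132.
A − B = 208012 − 132 = 207880.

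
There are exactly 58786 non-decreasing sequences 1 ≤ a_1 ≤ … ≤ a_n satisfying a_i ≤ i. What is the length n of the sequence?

11

Such sub-staircase sequences of length n are counted by C_n, and C_11 = 58786.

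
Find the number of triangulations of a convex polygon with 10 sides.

The number of triangulations of a 10-gon is the Catalan number C_8 (index = sides − 2).
C_8 = C(16,8)/9 = 12870/9 = 1430.

1430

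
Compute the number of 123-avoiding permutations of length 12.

Permutations of [n] avoiding any single length-3 pattern are counted by C_n; here n = 12.
C_12 = C(24,12)/13 = 2704156/13 = 208012.

208012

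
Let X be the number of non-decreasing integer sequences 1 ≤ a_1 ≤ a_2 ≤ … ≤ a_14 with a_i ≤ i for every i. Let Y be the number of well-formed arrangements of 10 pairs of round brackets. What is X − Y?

Such sub-staircase sequences of length n are counted by C_n; here n = 14. So X = C_14 = 2674440.
A balanced arrangement of 10 bracket pairs is a Dyck word of semilength 10, so the count is C_10. So Y = C_10 = 16796.
X − Y = 2674440 − 16796 = 2657644.

2657644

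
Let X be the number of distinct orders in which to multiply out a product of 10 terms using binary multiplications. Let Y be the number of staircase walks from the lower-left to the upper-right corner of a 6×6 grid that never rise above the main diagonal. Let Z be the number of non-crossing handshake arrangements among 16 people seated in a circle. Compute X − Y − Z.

Bracketing 10 factors into binary products is counted by C_{10−1} = C_9. So X = C_9 = 4862.
Monotone paths in an n×n grid that stay weakly below the diagonal are counted by C_n; here n = 6. So Y = C_6 = 132.
With 16 = 2·8 people, non-crossing handshake pairings are non-crossing perfect matchings on a circle, counted by C_8. So Z = C_8 = 1430.
X − Y − Z = 4862 − 132 − 1430 = 3300.

3300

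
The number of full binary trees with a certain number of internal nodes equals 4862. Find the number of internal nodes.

9

Full binary trees with n internal nodes are counted by C_n. The Catalan number equal to 4862 is C_9.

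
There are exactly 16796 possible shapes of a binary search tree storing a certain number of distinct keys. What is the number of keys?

Binary search tree shapes on n keys are counted by C_n. Since C_10 = 16796, the index is 10.

10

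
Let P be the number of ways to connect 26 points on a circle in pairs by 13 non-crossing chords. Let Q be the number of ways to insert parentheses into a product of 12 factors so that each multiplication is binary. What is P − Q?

684114

Non-crossing perfect matchings of 2n points on a circle are counted by C_n; with 26 points, n = 13. So P = C_13 = 742900.
Bracketing 12 factors into binary products is counted by C_{12−1} = C_11. So Q = C_11 = 58786.
P − Q = 742900 − 58786 = 684114.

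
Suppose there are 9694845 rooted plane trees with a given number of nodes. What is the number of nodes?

16

Rooted ordered trees on m nodes are counted by C_{m−1}. The Catalan number equal to 9694845 is C_15.
So the index is 15, and the number of nodes is 15 + 1 = 16.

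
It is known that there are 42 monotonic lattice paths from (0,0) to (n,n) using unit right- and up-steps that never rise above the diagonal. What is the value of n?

Such diagonal-avoiding paths in an n×n grid are counted by C_n. Since C_5 = 42, the index is 5.

5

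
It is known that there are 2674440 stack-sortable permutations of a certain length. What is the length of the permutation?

14

Stack-sortable permutations of [n] are counted by C_n, and C_14 = 2674440.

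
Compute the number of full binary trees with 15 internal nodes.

The number of full binary trees on 15 internal nodes is the Catalan number C_15.
C_15 = C(30,15)/16 = 155117520/16 = 9694845.

9694845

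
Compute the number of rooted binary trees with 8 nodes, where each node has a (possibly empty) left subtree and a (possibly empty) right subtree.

1430

There are C_n binary search tree shapes on n keys; with n = 8 that is C_8.
C_8 = 1430.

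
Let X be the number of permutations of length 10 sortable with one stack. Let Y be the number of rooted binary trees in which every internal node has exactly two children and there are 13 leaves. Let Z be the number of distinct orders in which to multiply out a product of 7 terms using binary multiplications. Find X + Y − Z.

By Knuth's characterisation, the stack-sortable permutations of length 10 are the 231-avoiders, numbering C_10. So X = C_10 = 16796.
Full binary trees with 13 leaves have 13−1 = 12 internal nodes, so there are C_12 of them. So Y = C_12 = 208012.
Ways to associate a product of 7 factors correspond to binary trees on 7 leaves, so the count is C_6. So Z = C_6 = 132.
X + Y − Z = 16796 + 208012 − 132 = 224676.

224676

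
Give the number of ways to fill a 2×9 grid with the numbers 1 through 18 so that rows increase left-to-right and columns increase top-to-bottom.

4862

By the hook-length formula (or a Dyck-path bijection), SYT of shape 2×9 number C_9.
C_9 = 4862.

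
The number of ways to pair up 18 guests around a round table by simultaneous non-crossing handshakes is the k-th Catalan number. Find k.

Non-crossing handshake pairings of 2n people are counted by C_n; 18 people gives n = 9.

9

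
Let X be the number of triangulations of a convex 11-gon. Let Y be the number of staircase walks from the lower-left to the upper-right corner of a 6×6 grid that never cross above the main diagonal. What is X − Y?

A convex 11-gon is triangulated into 9 triangles, and the number of such triangulations is the Catalan number C_{11−2} = C_9. So X = C_9 = 4862.
Monotone paths in an n×n grid that stay weakly below the diagonal are counted by C_n; here n = 6. So Y = C_6 = 132.
X − Y = 4862 − 132 = 4730.

4730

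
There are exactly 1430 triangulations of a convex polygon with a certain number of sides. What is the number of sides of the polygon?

10

Triangulations of a convex m-gon are counted by C_{m−2}; 1430 = C_8.
So m − 2 = 8, giving m = 10 sides.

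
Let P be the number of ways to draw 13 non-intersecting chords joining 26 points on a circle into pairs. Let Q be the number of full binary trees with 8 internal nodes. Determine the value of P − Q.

741470

Non-crossing perfect matchings of 2n points on a circle are counted by C_n; with 26 points, n = 13. So P = C_13 = 742900.
Full binary trees with n internal nodes are counted by C_n; here n = 8. So Q = C_8 = 1430.
P − Q = 742900 − 1430 = 741470.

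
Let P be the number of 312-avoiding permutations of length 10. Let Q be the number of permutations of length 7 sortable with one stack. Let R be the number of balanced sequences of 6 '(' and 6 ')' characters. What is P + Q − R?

17093

Permutations of [n] avoiding any single length-3 pattern are counted by C_n; here n = 10. So P = C_10 = 16796.
Stack-sortable permutations are exactly the 231-avoiding ones, counted by C_n; here n = 7. So Q = C_7 = 429.
Balanced strings of n pairs of brackets are counted by C_n; here n = 6. So R = C_6 = 132.
P + Q − R = 16796 + 429 − 132 = 17093.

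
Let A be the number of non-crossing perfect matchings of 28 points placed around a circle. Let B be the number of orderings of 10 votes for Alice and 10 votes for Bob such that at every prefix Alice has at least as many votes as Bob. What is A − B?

2657644

Pairing 28 circle points by 14 non-crossing chords gives C_14 matchings. So A = C_14 = 2674440.
Reading a vote for the leader as '(' and for the other as ')' turns such a sequence into a balanced string of 10 pairs, so the count is C_10. So B = C_10 = 16796.
A − B = 2674440 − 16796 = 2657644.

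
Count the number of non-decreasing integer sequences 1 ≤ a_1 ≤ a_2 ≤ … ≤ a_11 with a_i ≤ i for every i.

Weakly increasing sequences with a_i ≤ i biject with Dyck paths of semilength 11, so there are C_11.
C_11 = C(22,11)/12 = 705432/12 = 58786.

58786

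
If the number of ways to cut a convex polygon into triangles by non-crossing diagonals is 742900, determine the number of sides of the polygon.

15

Triangulations of a convex m-gon are counted by C_{m−2}, and C_13 = 742900.
So m − 2 = 13, giving m = 15 sides.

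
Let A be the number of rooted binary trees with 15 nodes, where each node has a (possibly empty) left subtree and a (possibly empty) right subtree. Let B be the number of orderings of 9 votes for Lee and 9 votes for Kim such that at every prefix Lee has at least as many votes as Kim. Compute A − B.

9689983

There are C_n binary search tree shapes on n keys; with n = 15 that is C_15. So A = C_15 = 9694845.
Ballot sequences with n votes each where one side never trails are Dyck words, counted by C_n; here n = 9. So B = C_9 = 4862.
A − B = 9694845 − 4862 = 9689983.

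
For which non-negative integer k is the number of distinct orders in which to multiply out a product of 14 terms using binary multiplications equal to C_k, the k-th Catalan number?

Bracketing 14 factors into binary products is counted by C_{14−1} = C_13.

13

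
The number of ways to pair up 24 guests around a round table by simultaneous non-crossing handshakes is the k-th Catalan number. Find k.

12

Non-crossing handshake pairings of 2n people are counted by C_n; 24 people gives n = 12.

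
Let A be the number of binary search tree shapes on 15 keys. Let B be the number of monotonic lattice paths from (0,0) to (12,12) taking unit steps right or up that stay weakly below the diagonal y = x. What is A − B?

9486833

There are C_n binary search tree shapes on n keys; with n = 15 that is C_15. So A = C_15 = 9694845.
Sub-diagonal monotone paths from (0,0) to (12,12) biject with Dyck paths of semilength 12, giving C_12. So B = C_12 = 208012.
A − B = 9694845 − 208012 = 9486833.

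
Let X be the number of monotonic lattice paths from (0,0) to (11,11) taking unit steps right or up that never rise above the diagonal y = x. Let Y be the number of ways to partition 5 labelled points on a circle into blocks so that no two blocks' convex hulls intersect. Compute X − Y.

Monotone paths in an n×n grid that stay weakly below the diagonal are counted by C_n; here n = 11. So X = C_11 = 58786.
Non-crossing partitions of an n-element set are counted by C_n; here n = 5. So Y = C_5 = 42.
X − Y = 58786 − 42 = 58744.

58744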